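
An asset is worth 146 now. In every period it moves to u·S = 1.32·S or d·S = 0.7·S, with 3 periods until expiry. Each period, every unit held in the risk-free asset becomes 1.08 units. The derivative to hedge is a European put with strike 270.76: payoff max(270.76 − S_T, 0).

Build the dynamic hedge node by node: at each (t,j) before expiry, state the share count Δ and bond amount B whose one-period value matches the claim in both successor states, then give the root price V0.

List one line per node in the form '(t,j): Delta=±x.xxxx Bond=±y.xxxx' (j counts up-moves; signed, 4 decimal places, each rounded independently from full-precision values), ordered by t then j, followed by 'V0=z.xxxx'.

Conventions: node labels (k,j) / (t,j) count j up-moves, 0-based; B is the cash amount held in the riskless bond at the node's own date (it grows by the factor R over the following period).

Since d<R<u, set p* = (R−d)/(u−d) = 0.6129; price each node as the discounted p*-expectation of its children.
At maturity the claim pays: V(3,0)=220.6820, V(3,1)=176.3272, V(3,2)=92.6867, V(3,3)=0.0000
  t=2,j=0: stock 71.5400 → up 94.4328 (V=176.3272), down 50.0780 (V=220.6820). Price 179.1637; hedge Δ=-1.0000, bond B=250.7037.
  t=2,j=1: stock 134.9040 → up 178.0733 (V=92.6867), down 94.4328 (V=176.3272). Price 115.7997; hedge Δ=-1.0000, bond B=250.7037.
  t=2,j=2: stock 254.3904 → up 335.7953 (V=0.0000), down 178.0733 (V=92.6867). Price 33.2210; hedge Δ=-0.5877, bond B=182.7158.
  t=1,j=0: stock 102.2000 → up 134.9040 (V=115.7997), down 71.5400 (V=179.1637). Price 129.9331; hedge Δ=-1.0000, bond B=232.1331.
  t=1,j=1: stock 192.7200 → up 254.3904 (V=33.2210), down 134.9040 (V=115.7997). Price 60.3583; hedge Δ=-0.6911, bond B=193.5497.
  t=0,j=0: stock 146.0000 → up 192.7200 (V=60.3583), down 102.2000 (V=129.9331). Price 80.8245; hedge Δ=-0.7686, bond B=193.0418.
As a check, the time-0 holding Δ(0,0)·S0 + B(0,0) comes to 80.8245 — exactly V0.

(0,0): Delta=-0.7686 Bond=193.0418
(1,0): Delta=-1.0000 Bond=232.1331
(1,1): Delta=-0.6911 Bond=193.5497
(2,0): Delta=-1.0000 Bond=250.7037
(2,1): Delta=-1.0000 Bond=250.7037
(2,2): Delta=-0.5877 Bond=182.7158
V0=80.8245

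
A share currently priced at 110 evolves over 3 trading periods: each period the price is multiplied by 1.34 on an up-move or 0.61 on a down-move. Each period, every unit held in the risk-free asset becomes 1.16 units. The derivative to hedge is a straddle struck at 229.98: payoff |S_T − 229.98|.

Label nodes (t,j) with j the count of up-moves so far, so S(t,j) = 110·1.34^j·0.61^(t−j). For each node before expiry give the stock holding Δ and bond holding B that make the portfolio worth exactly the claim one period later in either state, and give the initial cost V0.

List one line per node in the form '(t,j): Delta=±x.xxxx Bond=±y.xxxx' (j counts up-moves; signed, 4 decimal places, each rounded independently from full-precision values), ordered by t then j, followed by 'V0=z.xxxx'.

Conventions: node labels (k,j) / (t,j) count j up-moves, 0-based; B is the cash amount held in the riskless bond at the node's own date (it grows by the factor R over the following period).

(0,0): Delta=-0.6355 Bond=126.2539
(1,0): Delta=-1.0000 Bond=170.9126
(1,1): Delta=-0.5812 Bond=138.4500
(2,0): Delta=-1.0000 Bond=198.2586
(2,1): Delta=-1.0000 Bond=198.2586
(2,2): Delta=-0.5188 Bond=148.2780
V0=56.3491

Arbitrage-free pricing uses the up-move probability p* = (R−d)/(u−d) = 0.7534, discounting each step at R = 1.16.
Payoffs at expiry: V(3,0)=205.0121, V(3,1)=175.1325, V(3,2)=109.4952, V(3,3)=34.6914
Node (2,0) S=40.9310: V=(p*·175.1325+(1−p*)·205.0121)/1.16=157.3276; Δ=(175.1325−205.0121)/(54.8475−24.9679)=-1.0000; B=V−Δ·S=198.2586
Node (2,1) S=89.9140: V=(p*·109.4952+(1−p*)·175.1325)/1.16=108.3446; Δ=(109.4952−175.1325)/(120.4848−54.8475)=-1.0000; B=V−Δ·S=198.2586
Node (2,2) S=197.5160: V=(p*·34.6914+(1−p*)·109.4952)/1.16=45.8071; Δ=(34.6914−109.4952)/(264.6714−120.4848)=-0.5188; B=V−Δ·S=148.2780
Node (1,0) S=67.1000: V=(p*·108.3446+(1−p*)·157.3276)/1.16=103.8126; Δ=(108.3446−157.3276)/(89.9140−40.9310)=-1.0000; B=V−Δ·S=170.9126
Node (1,1) S=147.4000: V=(p*·45.8071+(1−p*)·108.3446)/1.16=52.7822; Δ=(45.8071−108.3446)/(197.5160−89.9140)=-0.5812; B=V−Δ·S=138.4500
Node (0,0) S=110.0000: V=(p*·52.7822+(1−p*)·103.8126)/1.16=56.3491; Δ=(52.7822−103.8126)/(147.4000−67.1000)=-0.6355; B=V−Δ·S=126.2539
As a check, the time-0 holding Δ(0,0)·S0 + B(0,0) comes to 56.3491 — exactly V0.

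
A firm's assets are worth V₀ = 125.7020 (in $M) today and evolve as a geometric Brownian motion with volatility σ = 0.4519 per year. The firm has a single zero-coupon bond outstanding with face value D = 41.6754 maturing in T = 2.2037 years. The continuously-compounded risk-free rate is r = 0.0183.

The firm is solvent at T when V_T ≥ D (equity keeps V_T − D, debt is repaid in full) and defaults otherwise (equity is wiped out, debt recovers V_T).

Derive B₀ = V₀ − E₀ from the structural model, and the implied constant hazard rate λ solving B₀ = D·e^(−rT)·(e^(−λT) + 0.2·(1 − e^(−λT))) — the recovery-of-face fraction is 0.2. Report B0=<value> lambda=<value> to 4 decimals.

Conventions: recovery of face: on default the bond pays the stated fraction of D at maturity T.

Apply the equity-as-call identities (strike 41.6754, horizon 2.2037 years):
d₁ = [ln(V₀/D) + (r + σ²/2)T] / (σ√T)
   = [ln(125.7020/41.6754) + (0.0183 + 0.5·0.4519²)·2.2037] / (0.4519·√2.2037)
   = [1.104003 + 0.265340] / 0.670839 = 2.041239
d₂ = d₁ − σ√T = 2.041239 − 0.670839 = 1.370399
N(d₁) = 0.979386,  N(d₂) = 0.914719,  e^(−rT) = 0.960475
E₀ = V₀·N(d₁) − D·e^(−rT)·N(d₂)
   = 125.7020·0.979386 − 41.6754·0.960475·0.914719 = 86.496319
B₀ = V₀ − E₀ = 125.7020 − 86.496319 = 39.205681
e^(−λT) = (B₀·e^(rT)/D − 0.2)/(1 − 0.2) = (39.2057·1.041152/41.6754 − 0.2)/0.8 = 0.97431607
λ = −ln(0.97431607)/2.2037 = 0.011807

B0=39.2057 lambda=0.0118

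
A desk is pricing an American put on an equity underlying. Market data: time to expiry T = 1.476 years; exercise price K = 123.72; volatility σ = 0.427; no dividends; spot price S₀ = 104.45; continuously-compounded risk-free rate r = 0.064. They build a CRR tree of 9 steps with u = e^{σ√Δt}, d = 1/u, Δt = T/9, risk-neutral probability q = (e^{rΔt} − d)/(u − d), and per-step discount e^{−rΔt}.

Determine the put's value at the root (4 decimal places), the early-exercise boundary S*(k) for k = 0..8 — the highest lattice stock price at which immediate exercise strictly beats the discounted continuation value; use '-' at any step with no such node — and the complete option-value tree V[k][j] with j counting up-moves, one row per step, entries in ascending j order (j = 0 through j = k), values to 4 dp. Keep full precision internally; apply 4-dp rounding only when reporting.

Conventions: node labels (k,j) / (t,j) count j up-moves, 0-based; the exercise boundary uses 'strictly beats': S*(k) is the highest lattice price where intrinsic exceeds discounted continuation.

price = 28.5992
boundary = - - 73.9112 62.1744 73.9112 62.1744 73.9112 87.8637 104.4500
tree:
28.5992
38.3316 18.9761
49.8088 27.0831 10.8553
61.5456 37.4171 16.7941 4.8404
71.4187 49.8088 25.1863 8.3257 1.2774
79.7240 61.5456 36.3187 14.0160 2.5175 0.0000
86.7104 71.4187 49.8088 22.9083 4.9614 0.0000 0.0000
92.5874 79.7240 61.5456 35.8563 9.7778 0.0000 0.0000 0.0000
97.5311 86.7104 71.4187 49.8088 19.2700 0.0000 0.0000 0.0000 0.0000
101.6898 92.5874 79.7240 61.5456 35.8563 0.0000 0.0000 0.0000 0.0000 0.0000

Δt=0.16400  u=1.18877  d=0.84120  q=0.48723  discount=0.98956
step 9 (expiry): payoffs max(K−S,0) = 101.6898 92.5874 79.7240 61.5456 35.8563 0.0000 0.0000 0.0000 0.0000 0.0000
step 8: (k=8,j=0): S=26.1889, K−S=97.5311, hold=96.2394 ⇒ V=97.5311 exercise | (k=8,j=1): S=37.0096, K−S=86.7104, hold=85.4186 ⇒ V=86.7104 exercise | (k=8,j=2): S=52.3013, K−S=71.4187, hold=70.1269 ⇒ V=71.4187 exercise | (k=8,j=3): S=73.9112, K−S=49.8088, hold=48.5170 ⇒ V=49.8088 exercise | (k=8,j=4): S=104.4500, K−S=19.2700, hold=18.1939 ⇒ V=19.2700 exercise | (k=8,j=5): S=147.6068, K−S=0.0000, hold=0.0000 ⇒ V=0.0000 continue | (k=8,j=6): S=208.5952, K−S=0.0000, hold=0.0000 ⇒ V=0.0000 continue | (k=8,j=7): S=294.7830, K−S=0.0000, hold=0.0000 ⇒ V=0.0000 continue | (k=8,j=8): S=416.5819, K−S=0.0000, hold=0.0000 ⇒ V=0.0000 continue  boundary S*=104.4500
step 7: (k=7,j=0): S=31.1326, K−S=92.5874, hold=91.2956 ⇒ V=92.5874 exercise | (k=7,j=1): S=43.9960, K−S=79.7240, hold=78.4322 ⇒ V=79.7240 exercise | (k=7,j=2): S=62.1744, K−S=61.5456, hold=60.2538 ⇒ V=61.5456 exercise | (k=7,j=3): S=87.8637, K−S=35.8563, hold=34.5645 ⇒ V=35.8563 exercise | (k=7,j=4): S=124.1674, K−S=0.0000, hold=9.7778 ⇒ V=9.7778 continue | (k=7,j=5): S=175.4710, K−S=0.0000, hold=0.0000 ⇒ V=0.0000 continue | (k=7,j=6): S=247.9724, K−S=0.0000, hold=0.0000 ⇒ V=0.0000 continue | (k=7,j=7): S=350.4301, K−S=0.0000, hold=0.0000 ⇒ V=0.0000 continue  boundary S*=87.8637
step 6: (k=6,j=0): S=37.0096, K−S=86.7104, hold=85.4186 ⇒ V=86.7104 exercise | (k=6,j=1): S=52.3013, K−S=71.4187, hold=70.1269 ⇒ V=71.4187 exercise | (k=6,j=2): S=73.9112, K−S=49.8088, hold=48.5170 ⇒ V=49.8088 exercise | (k=6,j=3): S=104.4500, K−S=19.2700, hold=22.9083 ⇒ V=22.9083 continue | (k=6,j=4): S=147.6068, K−S=0.0000, hold=4.9614 ⇒ V=4.9614 continue | (k=6,j=5): S=208.5952, K−S=0.0000, hold=0.0000 ⇒ V=0.0000 continue | (k=6,j=6): S=294.7830, K−S=0.0000, hold=0.0000 ⇒ V=0.0000 continue  boundary S*=73.9112
step 5: (k=5,j=0): S=43.9960, K−S=79.7240, hold=78.4322 ⇒ V=79.7240 exercise | (k=5,j=1): S=62.1744, K−S=61.5456, hold=60.2538 ⇒ V=61.5456 exercise | (k=5,j=2): S=87.8637, K−S=35.8563, hold=36.3187 ⇒ V=36.3187 continue | (k=5,j=3): S=124.1674, K−S=0.0000, hold=14.0160 ⇒ V=14.0160 continue | (k=5,j=4): S=175.4710, K−S=0.0000, hold=2.5175 ⇒ V=2.5175 continue | (k=5,j=5): S=247.9724, K−S=0.0000, hold=0.0000 ⇒ V=0.0000 continue  boundary S*=62.1744
step 4: (k=4,j=0): S=52.3013, K−S=71.4187, hold=70.1269 ⇒ V=71.4187 exercise | (k=4,j=1): S=73.9112, K−S=49.8088, hold=48.7399 ⇒ V=49.8088 exercise | (k=4,j=2): S=104.4500, K−S=19.2700, hold=25.1863 ⇒ V=25.1863 continue | (k=4,j=3): S=147.6068, K−S=0.0000, hold=8.3257 ⇒ V=8.3257 continue | (k=4,j=4): S=208.5952, K−S=0.0000, hold=1.2774 ⇒ V=1.2774 continue  boundary S*=73.9112
step 3: (k=3,j=0): S=62.1744, K−S=61.5456, hold=60.2538 ⇒ V=61.5456 exercise | (k=3,j=1): S=87.8637, K−S=35.8563, hold=37.4171 ⇒ V=37.4171 continue | (k=3,j=2): S=124.1674, K−S=0.0000, hold=16.7941 ⇒ V=16.7941 continue | (k=3,j=3): S=175.4710, K−S=0.0000, hold=4.8404 ⇒ V=4.8404 continue  boundary S*=62.1744
step 2: (k=2,j=0): S=73.9112, K−S=49.8088, hold=49.2695 ⇒ V=49.8088 exercise | (k=2,j=1): S=104.4500, K−S=19.2700, hold=27.0831 ⇒ V=27.0831 continue | (k=2,j=2): S=147.6068, K−S=0.0000, hold=10.8553 ⇒ V=10.8553 continue  boundary S*=73.9112
step 1: (k=1,j=0): S=87.8637, K−S=35.8563, hold=38.3316 ⇒ V=38.3316 continue | (k=1,j=1): S=124.1674, K−S=0.0000, hold=18.9761 ⇒ V=18.9761 continue  boundary S*=-
step 0: (k=0,j=0): S=104.4500, K−S=19.2700, hold=28.5992 ⇒ V=28.5992 continue  boundary S*=-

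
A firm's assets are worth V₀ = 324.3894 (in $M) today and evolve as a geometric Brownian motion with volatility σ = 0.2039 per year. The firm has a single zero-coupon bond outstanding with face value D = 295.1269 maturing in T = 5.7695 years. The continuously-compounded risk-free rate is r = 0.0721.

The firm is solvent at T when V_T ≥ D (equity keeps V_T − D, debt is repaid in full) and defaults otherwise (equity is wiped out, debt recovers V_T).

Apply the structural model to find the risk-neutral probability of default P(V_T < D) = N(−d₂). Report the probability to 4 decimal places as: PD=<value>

Work the structural quantities from V₀ = 324.3894 against face 295.1269:
d₁ = [ln(V₀/D) + (r + σ²/2)T] / (σ√T)
   = [ln(324.3894/295.1269) + (0.0721 + 0.5·0.2039²)·5.7695] / (0.2039·√5.7695)
   = [0.094539 + 0.535915] / 0.489763 = 1.287263
d₂ = d₁ − σ√T = 1.287263 − 0.489763 = 0.797500
risk-neutral PD = N(−d₂) = N(-0.797500) = 0.212580

PD=0.2126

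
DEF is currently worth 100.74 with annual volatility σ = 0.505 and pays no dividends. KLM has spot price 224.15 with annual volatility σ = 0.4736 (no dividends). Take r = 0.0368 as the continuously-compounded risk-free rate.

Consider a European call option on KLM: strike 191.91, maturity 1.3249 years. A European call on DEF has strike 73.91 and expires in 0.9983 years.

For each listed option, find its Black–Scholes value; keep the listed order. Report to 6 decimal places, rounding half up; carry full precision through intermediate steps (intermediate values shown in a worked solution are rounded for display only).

[KLM call K=191.91]
σ√T = 0.4736·√1.3249 = 0.545134
d₁ = (ln(S/K) + (r+σ²/2)T) / (σ√T) = (ln(224.15/191.91) + (0.0368+0.4736²/2)·1.3249) / 0.545134 = (0.155289 + 0.197342) / 0.545134 = 0.646870
d₂ = d₁ − σ√T = 0.646870 − 0.545134 = 0.101736
e^{−rT} = 0.952413
N(d₁) = 0.741142,  N(d₂) = 0.540517
price = S·N(d₁) − K·e^{−rT}·N(d₂) = 166.126969 − 98.794388 = 67.332580
[DEF call K=73.91]
σ√T = 0.505·√0.9983 = 0.504571
d₁ = (ln(S/K) + (r+σ²/2)T) / (σ√T) = (ln(100.74/73.91) + (0.0368+0.505²/2)·0.9983) / 0.504571 = (0.309695 + 0.164033) / 0.504571 = 0.938874
d₂ = d₁ − σ√T = 0.938874 − 0.504571 = 0.434303
e^{−rT} = 0.963929
N(d₁) = 0.826102,  N(d₂) = 0.667966
price = S·N(d₁) − K·e^{−rT}·N(d₂) = 83.221533 − 47.588559 = 35.632974

price(KLM call K=191.91) = 67.332580
price(DEF call K=73.91) = 35.632974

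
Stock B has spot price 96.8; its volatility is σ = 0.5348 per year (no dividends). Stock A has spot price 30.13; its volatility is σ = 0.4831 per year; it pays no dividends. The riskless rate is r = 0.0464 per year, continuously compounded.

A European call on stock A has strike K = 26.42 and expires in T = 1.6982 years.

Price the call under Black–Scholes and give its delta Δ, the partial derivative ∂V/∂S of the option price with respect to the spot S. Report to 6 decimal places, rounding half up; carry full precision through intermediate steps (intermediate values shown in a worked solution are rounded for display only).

price = 9.952870
Δ = 0.741721

σ√T = 0.4831·√1.6982 = 0.629552
d₁ = (ln(S/K) + (r+σ²/2)T) / (σ√T) = (ln(30.13/26.42) + (0.0464+0.4831²/2)·1.6982) / 0.629552 = (0.131400 + 0.276964) / 0.629552 = 0.648659
d₂ = d₁ − σ√T = 0.648659 − 0.629552 = 0.019107
e^{−rT} = 0.924228
N(d₁) = 0.741721,  N(d₂) = 0.507622
Call price V = S·N(d₁) − K·e^{−rT}·N(d₂) = 22.348039 − 12.395169 = 9.952870
Δ = N(d₁) = 0.741721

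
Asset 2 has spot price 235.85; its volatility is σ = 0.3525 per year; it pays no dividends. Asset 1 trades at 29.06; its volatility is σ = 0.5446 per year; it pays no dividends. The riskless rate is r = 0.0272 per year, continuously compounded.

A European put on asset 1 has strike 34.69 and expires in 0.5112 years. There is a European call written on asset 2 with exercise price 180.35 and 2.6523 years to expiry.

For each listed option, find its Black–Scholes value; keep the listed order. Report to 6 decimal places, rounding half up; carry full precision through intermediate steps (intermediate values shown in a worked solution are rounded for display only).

[asset 1 put K=34.69]
σ√T = 0.5446·√0.5112 = 0.389379
d₁ = (ln(S/K) + (r+σ²/2)T) / (σ√T) = (ln(29.06/34.69) + (0.0272+0.5446²/2)·0.5112) / 0.389379 = (-0.177089 + 0.089713) / 0.389379 = -0.224398
d₂ = d₁ − σ√T = -0.224398 − 0.389379 = -0.613777
e^{−rT} = 0.986192
N(−d₁) = 0.588776,  N(−d₂) = 0.730319
price = K·e^{−rT}·N(−d₂) − S·N(−d₁) = 24.984926 − 17.109836 = 7.875091
[asset 2 call K=180.35]
σ√T = 0.3525·√2.6523 = 0.574077
d₁ = (ln(S/K) + (r+σ²/2)T) / (σ√T) = (ln(235.85/180.35) + (0.0272+0.3525²/2)·2.6523) / 0.574077 = (0.268297 + 0.236925) / 0.574077 = 0.880058
d₂ = d₁ − σ√T = 0.880058 − 0.574077 = 0.305981
e^{−rT} = 0.930398
N(d₁) = 0.810586,  N(d₂) = 0.620190
price = S·N(d₁) − K·e^{−rT}·N(d₂) = 191.176742 − 104.066293 = 87.110449

price(asset 1 put K=34.69) = 7.875091
price(asset 2 call K=180.35) = 87.110449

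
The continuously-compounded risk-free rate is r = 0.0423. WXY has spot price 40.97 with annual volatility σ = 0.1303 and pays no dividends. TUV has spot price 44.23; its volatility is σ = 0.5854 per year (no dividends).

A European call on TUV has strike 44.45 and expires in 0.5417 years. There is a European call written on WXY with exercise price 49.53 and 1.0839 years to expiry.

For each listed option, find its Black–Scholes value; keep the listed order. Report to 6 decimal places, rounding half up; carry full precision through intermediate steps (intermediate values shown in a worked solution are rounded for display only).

price(TUV call K=44.45) = 7.876898
price(WXY call K=49.53) = 0.442034

[TUV call K=44.45]
σ√T = 0.5854·√0.5417 = 0.430856
d₁ = (ln(S/K) + (r+σ²/2)T) / (σ√T) = (ln(44.23/44.45) + (0.0423+0.5854²/2)·0.5417) / 0.430856 = (-0.004962 + 0.115732) / 0.430856 = 0.257094
d₂ = d₁ − σ√T = 0.257094 − 0.430856 = -0.173762
e^{−rT} = 0.977347
N(d₁) = 0.601447,  N(d₂) = 0.431026
price = S·N(d₁) − K·e^{−rT}·N(d₂) = 26.602004 − 18.725106 = 7.876898
[WXY call K=49.53]
σ√T = 0.1303·√1.0839 = 0.135656
d₁ = (ln(S/K) + (r+σ²/2)T) / (σ√T) = (ln(40.97/49.53) + (0.0423+0.1303²/2)·1.0839) / 0.135656 = (-0.189738 + 0.055050) / 0.135656 = -0.992866
d₂ = d₁ − σ√T = -0.992866 − 0.135656 = -1.128522
e^{−rT} = 0.955186
N(d₁) = 0.160388,  N(d₂) = 0.129550
price = S·N(d₁) − K·e^{−rT}·N(d₂) = 6.571083 − 6.129050 = 0.442034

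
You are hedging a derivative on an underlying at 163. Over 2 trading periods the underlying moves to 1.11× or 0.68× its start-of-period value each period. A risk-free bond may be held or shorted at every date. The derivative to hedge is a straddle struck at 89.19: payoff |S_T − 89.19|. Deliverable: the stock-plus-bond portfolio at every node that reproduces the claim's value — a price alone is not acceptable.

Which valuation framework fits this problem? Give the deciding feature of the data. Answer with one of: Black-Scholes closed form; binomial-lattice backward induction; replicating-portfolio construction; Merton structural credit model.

framework: replicating-portfolio construction

Key observation: what is demanded is not a single number but the (Δ, B) position at each node of the 1.11/0.68 tree starting at 163; constructing those positions is the replicating-portfolio method.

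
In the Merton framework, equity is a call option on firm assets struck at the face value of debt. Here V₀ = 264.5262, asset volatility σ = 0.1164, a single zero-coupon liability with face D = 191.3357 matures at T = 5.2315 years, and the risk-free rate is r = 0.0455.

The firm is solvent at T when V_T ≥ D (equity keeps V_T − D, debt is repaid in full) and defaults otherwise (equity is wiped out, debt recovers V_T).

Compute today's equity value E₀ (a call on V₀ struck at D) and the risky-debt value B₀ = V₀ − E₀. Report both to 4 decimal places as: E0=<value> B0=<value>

Work the structural quantities from V₀ = 264.5262 against face 191.3357:
d₁ = [ln(V₀/D) + (r + σ²/2)T] / (σ√T)
   = [ln(264.5262/191.3357) + (0.0455 + 0.5·0.1164²)·5.2315] / (0.1164·√5.2315)
   = [0.323911 + 0.273474] / 0.266236 = 2.243820
d₂ = d₁ − σ√T = 2.243820 − 0.266236 = 1.977585
N(d₁) = 0.987578,  N(d₂) = 0.976012,  e^(−rT) = 0.788176
E₀ = V₀·N(d₁) − D·e^(−rT)·N(d₂)
   = 264.5262·0.987578 − 191.3357·0.788176·0.976012 = 114.051470
B₀ = V₀ − E₀ = 264.5262 − 114.051470 = 150.474730

E0=114.0515 B0=150.4747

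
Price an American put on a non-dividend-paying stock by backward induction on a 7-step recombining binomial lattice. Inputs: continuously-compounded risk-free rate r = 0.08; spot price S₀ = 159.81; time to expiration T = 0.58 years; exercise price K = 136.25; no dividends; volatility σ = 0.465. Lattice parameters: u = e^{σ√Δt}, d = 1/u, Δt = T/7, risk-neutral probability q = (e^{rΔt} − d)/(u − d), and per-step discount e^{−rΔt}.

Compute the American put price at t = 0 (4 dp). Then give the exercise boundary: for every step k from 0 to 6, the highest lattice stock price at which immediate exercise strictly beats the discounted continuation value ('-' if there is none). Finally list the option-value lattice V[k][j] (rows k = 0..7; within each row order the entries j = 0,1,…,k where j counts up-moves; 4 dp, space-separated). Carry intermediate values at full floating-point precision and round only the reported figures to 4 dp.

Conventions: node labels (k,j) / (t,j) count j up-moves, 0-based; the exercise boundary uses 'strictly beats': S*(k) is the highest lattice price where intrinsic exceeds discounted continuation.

params: Δt=0.08286 u=1.14322 d=0.87472 q=0.49136 e^(-rΔt)=0.99339
t_7 payoffs: 73.6330 54.4124 29.2920 0.0000 0.0000 0.0000 0.0000 0.0000
t_6: node(6,0) S=71.5851 payoff=64.6649 vs cont=63.7648 → 64.6649 [stop]  node(6,1) S=93.5584 payoff=42.6916 vs cont=41.7914 → 42.6916 [stop]  node(6,2) S=122.2766 payoff=13.9734 vs cont=14.8008 → 14.8008 [wait]  node(6,3) S=159.8100 payoff=0.0000 vs cont=0.0000 → 0.0000 [wait]  node(6,4) S=208.8644 payoff=0.0000 vs cont=0.0000 → 0.0000 [wait]  node(6,5) S=272.9763 payoff=0.0000 vs cont=0.0000 → 0.0000 [wait]  node(6,6) S=356.7677 payoff=0.0000 vs cont=0.0000 → 0.0000 [wait]  ⇒ S*(6)=93.5584
t_5: node(5,0) S=81.8376 payoff=54.4124 vs cont=53.5123 → 54.4124 [stop]  node(5,1) S=106.9580 payoff=29.2920 vs cont=28.7957 → 29.2920 [stop]  node(5,2) S=139.7892 payoff=0.0000 vs cont=7.4786 → 7.4786 [wait]  node(5,3) S=182.6982 payoff=0.0000 vs cont=0.0000 → 0.0000 [wait]  node(5,4) S=238.7782 payoff=0.0000 vs cont=0.0000 → 0.0000 [wait]  node(5,5) S=312.0723 payoff=0.0000 vs cont=0.0000 → 0.0000 [wait]  ⇒ S*(5)=106.9580
t_4: node(4,0) S=93.5584 payoff=42.6916 vs cont=41.7914 → 42.6916 [stop]  node(4,1) S=122.2766 payoff=13.9734 vs cont=18.4511 → 18.4511 [wait]  node(4,2) S=159.8100 payoff=0.0000 vs cont=3.7788 → 3.7788 [wait]  node(4,3) S=208.8644 payoff=0.0000 vs cont=0.0000 → 0.0000 [wait]  node(4,4) S=272.9763 payoff=0.0000 vs cont=0.0000 → 0.0000 [wait]  ⇒ S*(4)=93.5584
t_3: node(3,0) S=106.9580 payoff=29.2920 vs cont=30.5775 → 30.5775 [wait]  node(3,1) S=139.7892 payoff=0.0000 vs cont=11.1675 → 11.1675 [wait]  node(3,2) S=182.6982 payoff=0.0000 vs cont=1.9094 → 1.9094 [wait]  node(3,3) S=238.7782 payoff=0.0000 vs cont=0.0000 → 0.0000 [wait]  ⇒ S*(3)=-
t_2: node(2,0) S=122.2766 payoff=13.9734 vs cont=20.9013 → 20.9013 [wait]  node(2,1) S=159.8100 payoff=0.0000 vs cont=6.5747 → 6.5747 [wait]  node(2,2) S=208.8644 payoff=0.0000 vs cont=0.9648 → 0.9648 [wait]  ⇒ S*(2)=-
t_1: node(1,0) S=139.7892 payoff=0.0000 vs cont=13.7702 → 13.7702 [wait]  node(1,1) S=182.6982 payoff=0.0000 vs cont=3.7930 → 3.7930 [wait]  ⇒ S*(1)=-
t_0: node(0,0) S=159.8100 payoff=0.0000 vs cont=8.8093 → 8.8093 [wait]  ⇒ S*(0)=-

price = 8.8093
boundary = - - - - 93.5584 106.9580 93.5584
tree:
8.8093
13.7702 3.7930
20.9013 6.5747 0.9648
30.5775 11.1675 1.9094 0.0000
42.6916 18.4511 3.7788 0.0000 0.0000
54.4124 29.2920 7.4786 0.0000 0.0000 0.0000
64.6649 42.6916 14.8008 0.0000 0.0000 0.0000 0.0000
73.6330 54.4124 29.2920 0.0000 0.0000 0.0000 0.0000 0.0000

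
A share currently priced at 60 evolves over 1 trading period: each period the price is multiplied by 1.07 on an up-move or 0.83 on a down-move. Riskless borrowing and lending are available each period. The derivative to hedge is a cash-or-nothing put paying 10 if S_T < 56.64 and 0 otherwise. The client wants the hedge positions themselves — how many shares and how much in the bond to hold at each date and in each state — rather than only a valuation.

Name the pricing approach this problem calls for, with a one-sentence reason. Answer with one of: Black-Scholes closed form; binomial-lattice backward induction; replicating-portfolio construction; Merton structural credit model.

Key observation: since the answer must list Δ and B at each node of the 1.07/0.83 lattice on 60, the replicating-portfolio method — solving the two-state system at every node — is the one that applies.

framework: replicating-portfolio construction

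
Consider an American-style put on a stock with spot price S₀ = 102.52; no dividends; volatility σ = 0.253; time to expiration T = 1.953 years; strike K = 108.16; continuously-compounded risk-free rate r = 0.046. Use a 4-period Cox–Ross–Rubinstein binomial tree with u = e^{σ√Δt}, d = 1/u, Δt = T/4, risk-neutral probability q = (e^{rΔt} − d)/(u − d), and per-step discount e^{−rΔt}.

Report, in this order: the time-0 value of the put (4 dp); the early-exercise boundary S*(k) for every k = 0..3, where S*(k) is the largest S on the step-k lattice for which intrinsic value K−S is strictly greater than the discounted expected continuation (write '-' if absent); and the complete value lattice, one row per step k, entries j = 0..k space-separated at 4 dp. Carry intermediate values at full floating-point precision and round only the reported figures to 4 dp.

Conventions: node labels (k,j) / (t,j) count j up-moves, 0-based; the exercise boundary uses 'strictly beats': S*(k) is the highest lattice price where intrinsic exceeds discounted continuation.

price = 13.9239
boundary = - - 71.9874 85.9078
tree:
13.9239
22.9778 6.1691
36.1726 11.7936 1.2433
47.8374 22.2522 2.6480 0.0000
57.6120 36.1726 5.6400 0.0000 0.0000

Δt=0.48825, u=1.19337, d=0.83796, q=0.51983, disc=e^(-rΔt)=0.97779
k=4 terminal: V=max(K-S,0) → 57.6120 36.1726 5.6400 0.0000 0.0000
k=3: j=0 S=60.3226 intr=47.8374 cont=45.4352 V=47.8374[EX]; j=1 S=85.9078 intr=22.2522 cont=19.8501 V=22.2522[EX]; j=2 S=122.3446 intr=0.0000 cont=2.6480 V=2.6480[hold]; j=3 S=174.2356 intr=0.0000 cont=0.0000 V=0.0000[hold]  S*(3)=85.9078
k=2: j=0 S=71.9874 intr=36.1726 cont=33.7705 V=36.1726[EX]; j=1 S=102.5200 intr=5.6400 cont=11.7936 V=11.7936[hold]; j=2 S=146.0027 intr=0.0000 cont=1.2433 V=1.2433[hold]  S*(2)=71.9874
k=1: j=0 S=85.9078 intr=22.2522 cont=22.9778 V=22.9778[hold]; j=1 S=122.3446 intr=0.0000 cont=6.1691 V=6.1691[hold]  S*(1)=-
k=0: j=0 S=102.5200 intr=5.6400 cont=13.9239 V=13.9239[hold]  S*(0)=-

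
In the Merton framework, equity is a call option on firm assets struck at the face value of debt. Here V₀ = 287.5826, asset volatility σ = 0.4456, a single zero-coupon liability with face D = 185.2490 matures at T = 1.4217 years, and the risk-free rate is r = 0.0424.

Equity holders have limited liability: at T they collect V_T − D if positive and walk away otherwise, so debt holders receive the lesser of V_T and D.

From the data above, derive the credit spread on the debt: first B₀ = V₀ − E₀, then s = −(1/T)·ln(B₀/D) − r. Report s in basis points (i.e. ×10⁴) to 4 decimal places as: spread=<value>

Apply the equity-as-call identities (strike 185.2490, horizon 1.4217 years):
d₁ = [ln(V₀/D) + (r + σ²/2)T] / (σ√T)
   = [ln(287.5826/185.2490) + (0.0424 + 0.5·0.4456²)·1.4217] / (0.4456·√1.4217)
   = [0.439809 + 0.201426] / 0.531311 = 1.206892
d₂ = d₁ − σ√T = 1.206892 − 0.531311 = 0.675580
N(d₁) = 0.886263,  N(d₂) = 0.750346,  e^(−rT) = 0.941501
E₀ = V₀·N(d₁) − D·e^(−rT)·N(d₂)
   = 287.5826·0.886263 − 185.2490·0.941501·0.750346 = 124.004359
B₀ = V₀ − E₀ = 287.5826 − 124.004359 = 163.578241
spread = −(1/T)·ln(B₀/D) − r = −(1/1.4217)·ln(163.578241/185.2490) − 0.0424 = 0.04510753
in basis points: 0.04510753 × 10⁴ = 451.0753 bp

spread=451.0753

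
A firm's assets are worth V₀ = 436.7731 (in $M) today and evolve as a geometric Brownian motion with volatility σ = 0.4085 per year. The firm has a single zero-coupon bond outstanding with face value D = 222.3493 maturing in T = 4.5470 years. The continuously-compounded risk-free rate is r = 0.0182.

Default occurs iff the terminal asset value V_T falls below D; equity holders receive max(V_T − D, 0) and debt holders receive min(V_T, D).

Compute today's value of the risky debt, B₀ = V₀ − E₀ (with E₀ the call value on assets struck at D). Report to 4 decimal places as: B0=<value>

Equity is a call on the firm's assets struck at D = 222.3493:
d₁ = [ln(V₀/D) + (r + σ²/2)T] / (σ√T)
   = [ln(436.7731/222.3493) + (0.0182 + 0.5·0.4085²)·4.5470] / (0.4085·√4.5470)
   = [0.675164 + 0.462139] / 0.871073 = 1.305635
d₂ = d₁ − σ√T = 1.305635 − 0.871073 = 0.434562
N(d₁) = 0.904162,  N(d₂) = 0.668060,  e^(−rT) = 0.920576
E₀ = V₀·N(d₁) − D·e^(−rT)·N(d₂)
   = 436.7731·0.904162 − 222.3493·0.920576·0.668060 = 258.168658
B₀ = V₀ − E₀ = 436.7731 − 258.168658 = 178.604442

B0=178.6044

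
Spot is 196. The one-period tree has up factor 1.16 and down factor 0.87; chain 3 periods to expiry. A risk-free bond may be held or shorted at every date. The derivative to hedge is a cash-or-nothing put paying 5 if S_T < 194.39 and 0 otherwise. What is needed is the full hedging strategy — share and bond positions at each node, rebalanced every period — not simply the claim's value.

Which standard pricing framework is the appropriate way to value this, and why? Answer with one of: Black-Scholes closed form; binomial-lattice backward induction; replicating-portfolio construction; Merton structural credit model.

Key observation: the deliverable is the dynamic trading strategy on the 3-step tree (spot 196, moves 1.16 and 0.87), so the valuation must go through the node-by-node replicating-portfolio solve.

framework: replicating-portfolio construction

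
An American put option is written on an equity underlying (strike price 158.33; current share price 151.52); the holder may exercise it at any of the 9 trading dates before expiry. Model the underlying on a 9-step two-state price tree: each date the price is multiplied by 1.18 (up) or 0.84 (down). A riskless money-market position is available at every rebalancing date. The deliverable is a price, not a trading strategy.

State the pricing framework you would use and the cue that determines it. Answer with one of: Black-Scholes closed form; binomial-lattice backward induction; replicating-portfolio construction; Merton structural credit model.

Key observation: early exercise of the strike-158.33 put must be checked at each of the 9 dates (spot 151.52), which forces a node-by-node comparison of intrinsic and continuation value backward from expiry.

framework: binomial-lattice backward induction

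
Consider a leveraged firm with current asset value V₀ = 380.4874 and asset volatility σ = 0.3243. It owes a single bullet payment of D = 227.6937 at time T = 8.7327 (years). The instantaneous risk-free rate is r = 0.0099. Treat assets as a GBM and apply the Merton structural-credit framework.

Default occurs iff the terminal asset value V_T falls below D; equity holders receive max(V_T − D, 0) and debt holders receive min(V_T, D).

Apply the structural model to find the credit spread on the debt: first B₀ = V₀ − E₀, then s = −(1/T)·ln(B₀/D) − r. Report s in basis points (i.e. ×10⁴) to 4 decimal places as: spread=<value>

Apply the equity-as-call identities (strike 227.6937, horizon 8.7327 years):
d₁ = [ln(V₀/D) + (r + σ²/2)T] / (σ√T)
   = [ln(380.4874/227.6937) + (0.0099 + 0.5·0.3243²)·8.7327] / (0.3243·√8.7327)
   = [0.513452 + 0.545665] / 0.958344 = 1.105153
d₂ = d₁ − σ√T = 1.105153 − 0.958344 = 0.146810
N(d₁) = 0.865453,  N(d₂) = 0.558359,  e^(−rT) = 0.917178
E₀ = V₀·N(d₁) − D·e^(−rT)·N(d₂)
   = 380.4874·0.865453 − 227.6937·0.917178·0.558359 = 212.688875
B₀ = V₀ − E₀ = 380.4874 − 212.688875 = 167.798525
spread = −(1/T)·ln(B₀/D) − r = −(1/8.7327)·ln(167.798525/227.6937) − 0.0099 = 0.02505337
in basis points: 0.02505337 × 10⁴ = 250.5337 bp

spread=250.5337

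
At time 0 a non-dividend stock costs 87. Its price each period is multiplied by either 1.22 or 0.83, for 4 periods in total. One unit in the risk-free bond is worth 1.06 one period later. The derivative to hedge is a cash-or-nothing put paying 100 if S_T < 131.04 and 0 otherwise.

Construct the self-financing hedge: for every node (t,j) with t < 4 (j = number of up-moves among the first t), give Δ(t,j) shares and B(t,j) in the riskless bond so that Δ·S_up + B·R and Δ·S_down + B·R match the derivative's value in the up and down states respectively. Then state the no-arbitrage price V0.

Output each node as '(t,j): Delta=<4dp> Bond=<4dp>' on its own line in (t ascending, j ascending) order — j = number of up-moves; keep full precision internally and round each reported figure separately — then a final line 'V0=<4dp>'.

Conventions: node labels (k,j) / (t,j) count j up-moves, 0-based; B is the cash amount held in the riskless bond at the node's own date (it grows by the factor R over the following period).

(0,0): Delta=-1.0593 Bond=135.1221
(1,0): Delta=-1.0991 Bond=146.1092
(1,1): Delta=-1.0404 Bond=141.2260
(2,0): Delta=0.0000 Bond=88.9996
(2,1): Delta=-1.6193 Bond=200.7027
(2,2): Delta=-0.7664 Bond=114.2191
(3,0): Delta=0.0000 Bond=94.3396
(3,1): Delta=0.0000 Bond=94.3396
(3,2): Delta=-2.3857 Bond=295.1137
(3,3): Delta=0.0000 Bond=0.0000
V0=42.9666

Since d<R<u, set p* = (R−d)/(u−d) = 0.5897; price each node as the discounted p*-expectation of its children.
Terminal payoffs: V(4,0)=100.0000, V(4,1)=100.0000, V(4,2)=100.0000, V(4,3)=0.0000, V(4,4)=0.0000
(3,0): S=49.7455. Δ = (V_up−V_dn)/(S_up−S_dn) = (100.0000−100.0000)/(60.6895−41.2887) = 0.0000. V = [p*·100.0000 + (1−p*)·100.0000]/1.06 = 94.3396. B = V − Δ·S = 94.3396.
(3,1): S=73.1198. Δ = (V_up−V_dn)/(S_up−S_dn) = (100.0000−100.0000)/(89.2062−60.6895) = 0.0000. V = [p*·100.0000 + (1−p*)·100.0000]/1.06 = 94.3396. B = V − Δ·S = 94.3396.
(3,2): S=107.4774. Δ = (V_up−V_dn)/(S_up−S_dn) = (0.0000−100.0000)/(131.1224−89.2062) = -2.3857. V = [p*·0.0000 + (1−p*)·100.0000]/1.06 = 38.7034. B = V − Δ·S = 295.1137.
(3,3): S=157.9788. Δ = (V_up−V_dn)/(S_up−S_dn) = (0.0000−0.0000)/(192.7341−131.1224) = 0.0000. V = [p*·0.0000 + (1−p*)·0.0000]/1.06 = 0.0000. B = V − Δ·S = 0.0000.
(2,0): S=59.9343. Δ = (V_up−V_dn)/(S_up−S_dn) = (94.3396−94.3396)/(73.1198−49.7455) = 0.0000. V = [p*·94.3396 + (1−p*)·94.3396]/1.06 = 88.9996. B = V − Δ·S = 88.9996.
(2,1): S=88.0962. Δ = (V_up−V_dn)/(S_up−S_dn) = (38.7034−94.3396)/(107.4774−73.1198) = -1.6193. V = [p*·38.7034 + (1−p*)·94.3396]/1.06 = 58.0458. B = V − Δ·S = 200.7027.
(2,2): S=129.4908. Δ = (V_up−V_dn)/(S_up−S_dn) = (0.0000−38.7034)/(157.9788−107.4774) = -0.7664. V = [p*·0.0000 + (1−p*)·38.7034]/1.06 = 14.9796. B = V − Δ·S = 114.2191.
(1,0): S=72.2100. Δ = (V_up−V_dn)/(S_up−S_dn) = (58.0458−88.9996)/(88.0962−59.9343) = -1.0991. V = [p*·58.0458 + (1−p*)·88.9996]/1.06 = 66.7404. B = V − Δ·S = 146.1092.
(1,1): S=106.1400. Δ = (V_up−V_dn)/(S_up−S_dn) = (14.9796−58.0458)/(129.4908−88.0962) = -1.0404. V = [p*·14.9796 + (1−p*)·58.0458]/1.06 = 30.7998. B = V − Δ·S = 141.2260.
(0,0): S=87.0000. Δ = (V_up−V_dn)/(S_up−S_dn) = (30.7998−66.7404)/(106.1400−72.2100) = -1.0593. V = [p*·30.7998 + (1−p*)·66.7404]/1.06 = 42.9666. B = V − Δ·S = 135.1221.
Check: Δ(0,0)·S0 + B(0,0) = 42.9666 = V0.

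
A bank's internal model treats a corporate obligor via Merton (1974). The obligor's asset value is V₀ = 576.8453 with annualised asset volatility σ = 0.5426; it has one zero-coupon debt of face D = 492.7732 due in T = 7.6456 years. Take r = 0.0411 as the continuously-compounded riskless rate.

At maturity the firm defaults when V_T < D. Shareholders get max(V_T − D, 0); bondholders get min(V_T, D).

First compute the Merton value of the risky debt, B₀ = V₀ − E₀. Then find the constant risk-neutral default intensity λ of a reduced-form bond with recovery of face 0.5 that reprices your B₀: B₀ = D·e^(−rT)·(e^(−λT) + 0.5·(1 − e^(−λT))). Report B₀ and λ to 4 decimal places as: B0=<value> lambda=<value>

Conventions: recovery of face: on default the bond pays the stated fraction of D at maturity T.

B0=202.1057 lambda=0.2739

With assets at 576.8453 and a single debt payment of 492.7732 at 7.6456 years:
d₁ = [ln(V₀/D) + (r + σ²/2)T] / (σ√T)
   = [ln(576.8453/492.7732) + (0.0411 + 0.5·0.5426²)·7.6456] / (0.5426·√7.6456)
   = [0.157525 + 1.439723] / 1.500326 = 1.064601
d₂ = d₁ − σ√T = 1.064601 − 1.500326 = -0.435725
N(d₁) = 0.856472,  N(d₂) = 0.331518,  e^(−rT) = 0.730348
E₀ = V₀·N(d₁) − D·e^(−rT)·N(d₂)
   = 576.8453·0.856472 − 492.7732·0.730348·0.331518 = 374.739647
B₀ = V₀ − E₀ = 576.8453 − 374.739647 = 202.105653
e^(−λT) = (B₀·e^(rT)/D − 0.5)/(1 − 0.5) = (202.1057·1.369210/492.7732 − 0.5)/0.5 = 0.12313417
λ = −ln(0.12313417)/7.6456 = 0.273946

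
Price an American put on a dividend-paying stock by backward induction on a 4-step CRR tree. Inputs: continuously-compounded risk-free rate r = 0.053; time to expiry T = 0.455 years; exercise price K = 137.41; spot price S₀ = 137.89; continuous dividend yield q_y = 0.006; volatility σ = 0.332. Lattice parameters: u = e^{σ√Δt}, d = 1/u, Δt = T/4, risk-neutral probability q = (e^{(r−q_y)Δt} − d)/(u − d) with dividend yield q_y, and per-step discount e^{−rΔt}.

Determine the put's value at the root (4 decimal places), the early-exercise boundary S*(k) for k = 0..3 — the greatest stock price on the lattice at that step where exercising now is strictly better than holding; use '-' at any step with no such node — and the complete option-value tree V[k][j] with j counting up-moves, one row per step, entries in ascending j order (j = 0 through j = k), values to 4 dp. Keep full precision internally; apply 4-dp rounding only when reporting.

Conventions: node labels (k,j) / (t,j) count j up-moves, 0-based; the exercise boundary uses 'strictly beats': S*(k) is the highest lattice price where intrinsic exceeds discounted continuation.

price = 10.3216
boundary = - - 110.2235 123.2831
tree:
10.3216
17.1109 3.5465
27.1865 7.0783 0.0000
38.8627 14.1269 0.0000 0.0000
49.3020 27.1865 0.0000 0.0000 0.0000

Δt=0.11375, u=1.11848, d=0.89407, q=0.49592, disc=e^(-rΔt)=0.99399
k=4 terminal: V=max(K-S,0) → 49.3020 27.1865 0.0000 0.0000 0.0000
k=3: j=0 S=98.5473 intr=38.8627 cont=38.1040 V=38.8627[EX]; j=1 S=123.2831 intr=14.1269 cont=13.6217 V=14.1269[EX]; j=2 S=154.2276 intr=0.0000 cont=0.0000 V=0.0000[hold]; j=3 S=192.9393 intr=0.0000 cont=0.0000 V=0.0000[hold]  S*(3)=123.2831
k=2: j=0 S=110.2235 intr=27.1865 cont=26.4358 V=27.1865[EX]; j=1 S=137.8900 intr=0.0000 cont=7.0783 V=7.0783[hold]; j=2 S=172.5009 intr=0.0000 cont=0.0000 V=0.0000[hold]  S*(2)=110.2235
k=1: j=0 S=123.2831 intr=14.1269 cont=17.1109 V=17.1109[hold]; j=1 S=154.2276 intr=0.0000 cont=3.5465 V=3.5465[hold]  S*(1)=-
k=0: j=0 S=137.8900 intr=0.0000 cont=10.3216 V=10.3216[hold]  S*(0)=-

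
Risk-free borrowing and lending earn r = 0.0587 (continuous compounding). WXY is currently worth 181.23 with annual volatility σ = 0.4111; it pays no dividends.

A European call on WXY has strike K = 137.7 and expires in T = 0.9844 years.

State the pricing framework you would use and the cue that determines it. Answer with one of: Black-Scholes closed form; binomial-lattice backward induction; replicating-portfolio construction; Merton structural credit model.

framework: Black-Scholes closed form

Key observation: with WXY following a GBM at constant σ and r, the European call struck at 137.7 prices in closed form — nothing here needs a stepwise model or a balance sheet.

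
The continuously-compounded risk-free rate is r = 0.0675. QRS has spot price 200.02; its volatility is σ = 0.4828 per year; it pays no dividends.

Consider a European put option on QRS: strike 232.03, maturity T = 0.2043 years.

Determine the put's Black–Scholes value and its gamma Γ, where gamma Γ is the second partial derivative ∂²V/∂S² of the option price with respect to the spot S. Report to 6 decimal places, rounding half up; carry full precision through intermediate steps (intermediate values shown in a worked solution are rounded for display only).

σ√T = 0.4828·√0.2043 = 0.218223
d₁ = (ln(S/K) + (r+σ²/2)T) / (σ√T) = (ln(200.02/232.03) + (0.0675+0.4828²/2)·0.2043) / 0.218223 = (-0.148449 + 0.037601) / 0.218223 = -0.507958
d₂ = d₁ − σ√T = -0.507958 − 0.218223 = -0.726181
e^{−rT} = 0.986304
N(−d₁) = 0.694259,  N(−d₂) = 0.766136
Put price V = K·e^{−rT}·N(−d₂) − S·N(−d₁) = 175.331960 − 138.865595 = 36.466365
φ(d₁) = (1/√(2π))·e^{−d₁²/2} = 0.350656
Γ = φ(d₁) / (S·σ·√T) = 0.008034

price = 36.466365
Γ = 0.008034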